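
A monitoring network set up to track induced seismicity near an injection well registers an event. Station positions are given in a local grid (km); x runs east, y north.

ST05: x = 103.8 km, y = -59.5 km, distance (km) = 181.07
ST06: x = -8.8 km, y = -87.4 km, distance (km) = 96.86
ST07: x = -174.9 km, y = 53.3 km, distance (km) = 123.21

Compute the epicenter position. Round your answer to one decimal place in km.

(-71.3, -13.4)

Circle about each station: (x − 103.8)² + (y + 59.5)² = 181.07²; (x + 8.8)² + (y + 87.4)² = 96.86²; (x + 174.9)² + (y − 53.3)² = 123.21².
Subtracting the ST05 equation from the ST06 and ST07 equations removes the quadratic terms:
-225.2 x − 55.8 y = 16806.00
-557.4 x + 225.6 y = 36721.85
Solving the 2×2 system: x ≈ -71.3, y ≈ -13.4 km.
Check against ST05 (with the unrounded x, y): √((x − 103.8)²+(y + 59.5)²) = 181.07 ≈ 181.07 km. ✓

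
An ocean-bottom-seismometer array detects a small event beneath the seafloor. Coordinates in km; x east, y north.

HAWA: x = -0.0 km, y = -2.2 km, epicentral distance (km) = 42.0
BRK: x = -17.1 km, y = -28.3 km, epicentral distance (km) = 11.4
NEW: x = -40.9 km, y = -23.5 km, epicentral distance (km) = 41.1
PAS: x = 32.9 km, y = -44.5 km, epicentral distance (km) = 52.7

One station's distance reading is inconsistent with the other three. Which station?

NEW

Solve using three stations at a time. Using HAWA, BRK, PAS (subtract circle equations pairwise → linear system) gives (x, y) ≈ (-19.5, -39.4).
Distances from that point to each station vs reported:
  HAWA: calculated 42.0 vs reported 42.0 → residual 0.0 km
  BRK: calculated 11.3 vs reported 11.4 → residual 0.1 km
  NEW: calculated 26.6 vs reported 41.1 → residual 14.5 km
  PAS: calculated 52.7 vs reported 52.7 → residual 0.0 km
HAWA, BRK, PAS are mutually consistent (residuals ≈ 0); NEW is off by 14.5 km.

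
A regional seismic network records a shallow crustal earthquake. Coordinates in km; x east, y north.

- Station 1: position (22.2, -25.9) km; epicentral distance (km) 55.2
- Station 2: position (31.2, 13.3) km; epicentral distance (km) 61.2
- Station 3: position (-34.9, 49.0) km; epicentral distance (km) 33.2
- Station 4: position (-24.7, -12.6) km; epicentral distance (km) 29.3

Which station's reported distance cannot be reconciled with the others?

Solve using three stations at a time. Using Station 2, Station 3, Station 4 (subtract circle equations pairwise → linear system) gives (x, y) ≈ (-29.9, 16.2).
Distances from that point to each station vs reported:
  Station 1: calculated 67.0 vs reported 55.2 → residual 11.8 km
  Station 2: calculated 61.2 vs reported 61.2 → residual 0.0 km
  Station 3: calculated 33.2 vs reported 33.2 → residual 0.0 km
  Station 4: calculated 29.3 vs reported 29.3 → residual 0.0 km
Station 2, Station 3, Station 4 are mutually consistent (residuals ≈ 0); Station 1 is off by 11.8 km.

Station 1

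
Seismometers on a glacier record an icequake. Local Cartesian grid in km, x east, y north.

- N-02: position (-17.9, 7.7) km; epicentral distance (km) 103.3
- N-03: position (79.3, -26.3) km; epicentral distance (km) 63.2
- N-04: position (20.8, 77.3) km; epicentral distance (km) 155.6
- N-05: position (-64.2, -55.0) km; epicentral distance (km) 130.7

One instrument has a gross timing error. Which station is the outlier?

N-05

Solve using three stations at a time. Using N-02, N-03, N-04 (subtract circle equations pairwise → linear system) gives (x, y) ≈ (41.4, -77.0).
Distances from that point to each station vs reported:
  N-02: calculated 103.4 vs reported 103.3 → residual 0.1 km
  N-03: calculated 63.3 vs reported 63.2 → residual 0.1 km
  N-04: calculated 155.6 vs reported 155.6 → residual 0.0 km
  N-05: calculated 107.8 vs reported 130.7 → residual 22.9 km
N-02, N-03, N-04 are mutually consistent (residuals ≈ 0); N-05 is off by 22.9 km.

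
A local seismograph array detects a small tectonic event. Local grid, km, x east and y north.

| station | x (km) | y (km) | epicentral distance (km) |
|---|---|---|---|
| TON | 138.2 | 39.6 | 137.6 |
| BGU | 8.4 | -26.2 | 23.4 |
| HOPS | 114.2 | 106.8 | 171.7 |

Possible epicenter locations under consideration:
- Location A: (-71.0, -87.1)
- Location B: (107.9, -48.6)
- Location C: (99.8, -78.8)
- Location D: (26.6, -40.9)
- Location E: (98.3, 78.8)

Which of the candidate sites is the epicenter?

For each candidate, compare |candidate − station| to the reported distance:
Location A: residuals TON 107.0, BGU 76.7, HOPS 96.4 → max 107.0 km
Location B: residuals TON 44.3, BGU 78.6, HOPS 16.2 → max 78.6 km
Location C: residuals TON 13.1, BGU 82.1, HOPS 14.5 → max 82.1 km
Location D: residuals TON 0.0, BGU 0.0, HOPS 0.0 → max 0.0 km
Location E: residuals TON 81.7, BGU 114.8, HOPS 139.5 → max 139.5 km
Only Location D has all residuals ≈ 0.

Location D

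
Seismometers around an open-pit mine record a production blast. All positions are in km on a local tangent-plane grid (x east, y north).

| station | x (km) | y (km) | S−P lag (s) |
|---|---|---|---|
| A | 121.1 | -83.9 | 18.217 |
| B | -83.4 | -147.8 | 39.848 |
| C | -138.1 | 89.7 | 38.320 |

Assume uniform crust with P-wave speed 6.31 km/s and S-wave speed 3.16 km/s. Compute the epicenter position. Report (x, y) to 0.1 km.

Distance from S−P lag: d = Δt · v_P v_S / (v_P − v_S) = Δt · (6.31·3.16)/(6.31−3.16) ≈ 6.3300·Δt.
So d_A = 115.31, d_B = 252.24, d_C = 242.57 km.
Circle about each station: (x − 121.1)² + (y + 83.9)² = 115.31²; (x + 83.4)² + (y + 147.8)² = 252.24²; (x + 138.1)² + (y − 89.7)² = 242.57².
Subtracting the A equation from the B and C equations removes the quadratic terms:
-409.0 x − 127.8 y = -43232.64
-518.4 x + 347.2 y = -40130.53
Solving the 2×2 system: x ≈ 96.7, y ≈ 28.8 km.
Check against A (with the unrounded x, y): √((x − 121.1)²+(y + 83.9)²) = 115.31 ≈ 115.31 km. ✓

(96.7, 28.8)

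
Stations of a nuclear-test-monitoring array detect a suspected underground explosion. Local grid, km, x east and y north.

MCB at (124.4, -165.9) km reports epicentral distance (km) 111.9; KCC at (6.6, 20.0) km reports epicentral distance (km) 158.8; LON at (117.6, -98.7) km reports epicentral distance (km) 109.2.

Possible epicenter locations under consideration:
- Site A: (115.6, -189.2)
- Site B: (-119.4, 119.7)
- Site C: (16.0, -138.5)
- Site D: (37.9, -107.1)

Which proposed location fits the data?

For each candidate, compare |candidate − station| to the reported distance:
Site A: residuals MCB 87.0, KCC 77.1, LON 18.7 → max 87.0 km
Site B: residuals MCB 263.6, KCC 1.9, LON 213.1 → max 263.6 km
Site C: residuals MCB 0.1, KCC 0.0, LON 0.1 → max 0.1 km
Site D: residuals MCB 7.3, KCC 27.9, LON 29.1 → max 29.1 km
Only Site C has all residuals ≈ 0.

Site C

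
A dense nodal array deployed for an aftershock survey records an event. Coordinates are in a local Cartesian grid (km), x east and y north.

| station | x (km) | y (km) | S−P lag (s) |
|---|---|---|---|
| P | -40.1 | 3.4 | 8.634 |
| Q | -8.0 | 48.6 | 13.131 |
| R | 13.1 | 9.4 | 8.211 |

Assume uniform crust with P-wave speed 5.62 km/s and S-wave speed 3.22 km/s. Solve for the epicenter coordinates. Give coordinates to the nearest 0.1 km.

Distance from S−P lag: d = Δt · v_P v_S / (v_P − v_S) = Δt · (5.62·3.22)/(5.62−3.22) ≈ 7.5402·Δt.
So d_P = 65.10, d_Q = 99.01, d_R = 61.91 km.
Circle about each station: (x + 40.1)² + (y − 3.4)² = 65.10²; (x + 8.0)² + (y − 48.6)² = 99.01²; (x − 13.1)² + (y − 9.4)² = 61.91².
Subtracting the P equation from the Q and R equations removes the quadratic terms:
64.2 x + 90.4 y = -4758.58
106.4 x + 12.0 y = -954.44
Solving the 2×2 system: x ≈ -3.3, y ≈ -50.3 km.

(-3.3, -50.3)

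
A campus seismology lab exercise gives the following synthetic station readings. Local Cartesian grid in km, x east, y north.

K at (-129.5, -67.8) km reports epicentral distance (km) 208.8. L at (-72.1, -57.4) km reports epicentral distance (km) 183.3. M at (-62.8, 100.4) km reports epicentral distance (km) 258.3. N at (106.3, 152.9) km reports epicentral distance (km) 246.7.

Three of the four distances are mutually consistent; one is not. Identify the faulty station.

Solve using three stations at a time. Using L, M, N (subtract circle equations pairwise → linear system) gives (x, y) ≈ (107.5, -93.8).
Distances from that point to each station vs reported:
  K: calculated 238.4 vs reported 208.8 → residual 29.6 km
  L: calculated 183.2 vs reported 183.3 → residual 0.1 km
  M: calculated 258.3 vs reported 258.3 → residual 0.0 km
  N: calculated 246.7 vs reported 246.7 → residual 0.0 km
L, M, N are mutually consistent (residuals ≈ 0); K is off by 29.6 km.

K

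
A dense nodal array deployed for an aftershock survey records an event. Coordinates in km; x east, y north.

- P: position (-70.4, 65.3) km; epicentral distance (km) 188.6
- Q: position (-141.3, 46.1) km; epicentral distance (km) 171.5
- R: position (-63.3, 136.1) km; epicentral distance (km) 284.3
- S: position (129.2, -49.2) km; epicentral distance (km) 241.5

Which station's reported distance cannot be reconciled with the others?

Solve using three stations at a time. Using P, Q, S (subtract circle equations pairwise → linear system) gives (x, y) ≈ (-101.5, -120.8).
Distances from that point to each station vs reported:
  P: calculated 188.6 vs reported 188.6 → residual 0.0 km
  Q: calculated 171.5 vs reported 171.5 → residual 0.0 km
  R: calculated 259.7 vs reported 284.3 → residual 24.6 km
  S: calculated 241.5 vs reported 241.5 → residual 0.0 km
P, Q, S are mutually consistent (residuals ≈ 0); R is off by 24.6 km.

R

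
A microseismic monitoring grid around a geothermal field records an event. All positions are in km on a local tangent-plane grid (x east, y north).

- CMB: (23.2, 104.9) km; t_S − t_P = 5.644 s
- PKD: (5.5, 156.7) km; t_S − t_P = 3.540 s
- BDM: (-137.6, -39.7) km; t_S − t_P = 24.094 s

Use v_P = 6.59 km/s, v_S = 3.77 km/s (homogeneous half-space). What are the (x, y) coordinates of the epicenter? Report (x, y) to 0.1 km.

x ≈ -16.6 km, y ≈ 134.7 km

Distance from S−P lag: d = Δt · v_P v_S / (v_P − v_S) = Δt · (6.59·3.77)/(6.59−3.77) ≈ 8.8100·Δt.
So d_CMB = 49.72, d_PKD = 31.19, d_BDM = 212.27 km.
Circle about each station: (x − 23.2)² + (y − 104.9)² = 49.72²; (x − 5.5)² + (y − 156.7)² = 31.19²; (x + 137.6)² + (y + 39.7)² = 212.27².
Subtracting the CMB equation from the PKD and BDM equations removes the quadratic terms:
-35.4 x + 103.6 y = 14542.15
-321.6 x − 289.2 y = -33618.87
Solving the 2×2 system: x ≈ -16.6, y ≈ 134.7 km.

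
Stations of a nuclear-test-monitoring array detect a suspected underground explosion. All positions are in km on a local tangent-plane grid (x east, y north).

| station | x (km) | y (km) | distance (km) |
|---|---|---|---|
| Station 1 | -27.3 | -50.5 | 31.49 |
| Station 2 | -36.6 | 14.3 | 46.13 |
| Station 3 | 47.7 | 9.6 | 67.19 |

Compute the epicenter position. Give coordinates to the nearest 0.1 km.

x ≈ -10.6 km, y ≈ -23.8 km

Circle about each station: (x + 27.3)² + (y + 50.5)² = 31.49²; (x + 36.6)² + (y − 14.3)² = 46.13²; (x − 47.7)² + (y − 9.6)² = 67.19².
Subtracting pairs of circle equations eliminates x²+y² and gives linear equations (the radical axes):
-18.6 x + 129.6 y = -2887.85
150.0 x + 120.2 y = -4450.97
Solving the 2×2 system: x ≈ -10.6, y ≈ -23.8 km.
Check against Station 1 (with the unrounded x, y): √((x + 27.3)²+(y + 50.5)²) = 31.49 ≈ 31.49 km. ✓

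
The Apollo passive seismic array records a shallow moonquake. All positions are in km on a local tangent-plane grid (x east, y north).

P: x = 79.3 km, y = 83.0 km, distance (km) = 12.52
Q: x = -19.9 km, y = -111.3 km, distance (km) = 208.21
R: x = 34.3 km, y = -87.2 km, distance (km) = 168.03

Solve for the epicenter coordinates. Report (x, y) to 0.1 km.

Circle about each station: (x − 79.3)² + (y − 83.0)² = 12.52²; (x + 19.9)² + (y + 111.3)² = 208.21²; (x − 34.3)² + (y + 87.2)² = 168.03².
Subtracting pairs of circle equations eliminates x²+y² and gives linear equations (the radical axes):
-198.4 x − 388.6 y = -43588.44
-90.0 x − 340.4 y = -32474.49
Solving the 2×2 system: x ≈ 68.1, y ≈ 77.4 km.
Check against P (with the unrounded x, y): √((x − 79.3)²+(y − 83.0)²) = 12.51 ≈ 12.52 km. ✓

68.1 km east, 77.4 km north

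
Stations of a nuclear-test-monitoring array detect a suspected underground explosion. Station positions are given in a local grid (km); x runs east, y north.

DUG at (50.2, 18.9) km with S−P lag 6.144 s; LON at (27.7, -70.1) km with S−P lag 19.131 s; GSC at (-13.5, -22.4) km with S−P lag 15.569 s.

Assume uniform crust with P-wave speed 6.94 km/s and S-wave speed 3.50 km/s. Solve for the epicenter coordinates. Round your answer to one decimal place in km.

Distance from S−P lag: d = Δt · v_P v_S / (v_P − v_S) = Δt · (6.94·3.50)/(6.94−3.50) ≈ 7.0610·Δt.
So d_DUG = 43.38, d_LON = 135.08, d_GSC = 109.93 km.
Circle about each station: (x − 50.2)² + (y − 18.9)² = 43.38²; (x − 27.7)² + (y + 70.1)² = 135.08²; (x + 13.5)² + (y + 22.4)² = 109.93².
Subtracting the DUG equation from the LON and GSC equations removes the quadratic terms:
-45.0 x − 178.0 y = -13560.73
-127.4 x − 82.6 y = -12396.02
Solving the 2×2 system: x ≈ 57.3, y ≈ 61.7 km.

x ≈ 57.3 km, y ≈ 61.7 km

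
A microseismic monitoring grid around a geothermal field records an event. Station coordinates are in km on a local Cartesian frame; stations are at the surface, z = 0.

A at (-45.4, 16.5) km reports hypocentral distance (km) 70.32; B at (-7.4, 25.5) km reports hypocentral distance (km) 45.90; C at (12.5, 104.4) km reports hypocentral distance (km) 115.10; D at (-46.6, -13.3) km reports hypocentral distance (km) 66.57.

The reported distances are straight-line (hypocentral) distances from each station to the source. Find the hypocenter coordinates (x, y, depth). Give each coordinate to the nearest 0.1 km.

(18.2, -9.6, 14.8)

Each station gives a sphere (x−x_i)² + (y−y_i)² + z² = d_i² (stations at z=0).
Subtracting the A sphere from B and C: z² cancels, leaving linear equations in x and y:
76.0 x + 18.0 y = 1209.69
115.8 x + 175.8 y = 419.09
Solving: x ≈ 18.190, y ≈ -9.598 km (keep extra digits for the depth step; rounded: 18.2, -9.6).
Then from the A sphere: z² = 70.32² − (x + 45.4)² − (y − 16.5)² with x = 18.190, y = -9.598, so z ≈ 14.836 ≈ 14.8 km.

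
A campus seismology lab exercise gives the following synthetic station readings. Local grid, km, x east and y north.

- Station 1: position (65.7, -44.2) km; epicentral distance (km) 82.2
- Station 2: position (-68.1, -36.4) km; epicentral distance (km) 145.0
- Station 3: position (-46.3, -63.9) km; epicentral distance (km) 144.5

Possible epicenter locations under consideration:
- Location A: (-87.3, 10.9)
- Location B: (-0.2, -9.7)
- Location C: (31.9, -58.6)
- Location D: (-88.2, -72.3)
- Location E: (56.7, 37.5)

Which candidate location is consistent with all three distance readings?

For each candidate, compare |candidate − station| to the reported distance:
Location A: residuals Station 1 80.4, Station 2 94.0, Station 3 59.2 → max 94.0 km
Location B: residuals Station 1 7.8, Station 2 72.0, Station 3 73.3 → max 73.3 km
Location C: residuals Station 1 45.5, Station 2 42.6, Station 3 66.1 → max 66.1 km
Location D: residuals Station 1 74.2, Station 2 103.9, Station 3 101.8 → max 103.9 km
Location E: residuals Station 1 0.0, Station 2 0.0, Station 3 0.0 → max 0.0 km
Only Location E has all residuals ≈ 0.

Location E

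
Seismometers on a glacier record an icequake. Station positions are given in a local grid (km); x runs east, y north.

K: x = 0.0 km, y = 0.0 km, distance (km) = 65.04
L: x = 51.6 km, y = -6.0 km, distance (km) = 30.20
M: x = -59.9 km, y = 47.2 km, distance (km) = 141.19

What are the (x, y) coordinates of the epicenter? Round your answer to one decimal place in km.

x ≈ 54.1 km, y ≈ -36.1 km

Circle about each station: x² + y² = 65.04²; (x − 51.6)² + (y + 6.0)² = 30.20²; (x + 59.9)² + (y − 47.2)² = 141.19².
Subtracting pairs of circle equations eliminates x²+y² and gives linear equations (the radical axes):
103.2 x − 12.0 y = 6016.72
-119.8 x + 94.4 y = -9888.56
Solving the 2×2 system: x ≈ 54.1, y ≈ -36.1 km.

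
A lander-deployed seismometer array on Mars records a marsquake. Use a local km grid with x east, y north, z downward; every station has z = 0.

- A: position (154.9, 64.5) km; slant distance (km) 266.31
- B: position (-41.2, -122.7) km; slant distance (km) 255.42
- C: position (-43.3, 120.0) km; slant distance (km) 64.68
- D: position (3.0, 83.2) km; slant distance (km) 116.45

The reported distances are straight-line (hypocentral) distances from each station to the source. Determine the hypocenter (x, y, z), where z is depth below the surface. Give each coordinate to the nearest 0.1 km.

(-103.7, 123.9, 22.8)

Each station gives a sphere (x−x_i)² + (y−y_i)² + z² = d_i² (stations at z=0).
Subtracting the A sphere from B and C: z² cancels, leaving linear equations in x and y:
-392.2 x − 374.4 y = -5719.89
-396.4 x + 111.0 y = 54858.14
Solving: x ≈ -103.696, y ≈ 123.903 km (keep extra digits for the depth step; rounded: -103.7, 123.9).
Then from the A sphere: z² = 266.31² − (x − 154.9)² − (y − 64.5)² with x = -103.696, y = 123.903, so z ≈ 22.812 ≈ 22.8 km.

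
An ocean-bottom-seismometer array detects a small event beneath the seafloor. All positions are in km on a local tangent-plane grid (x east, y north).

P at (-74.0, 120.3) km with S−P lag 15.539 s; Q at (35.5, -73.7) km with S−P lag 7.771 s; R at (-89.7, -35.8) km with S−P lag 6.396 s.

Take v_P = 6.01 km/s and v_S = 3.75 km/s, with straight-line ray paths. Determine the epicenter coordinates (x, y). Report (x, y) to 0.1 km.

Distance from S−P lag: d = Δt · v_P v_S / (v_P − v_S) = Δt · (6.01·3.75)/(6.01−3.75) ≈ 9.9723·Δt.
So d_P = 154.96, d_Q = 77.50, d_R = 63.78 km.
Circle about each station: (x + 74.0)² + (y − 120.3)² = 154.96²; (x − 35.5)² + (y + 73.7)² = 77.50²; (x + 89.7)² + (y + 35.8)² = 63.78².
Subtracting the P equation from the Q and R equations removes the quadratic terms:
219.0 x − 388.0 y = 4750.20
-31.4 x − 312.2 y = 9324.35
Solving the 2×2 system: x ≈ -26.5, y ≈ -27.2 km.

-26.5 km east, -27.2 km north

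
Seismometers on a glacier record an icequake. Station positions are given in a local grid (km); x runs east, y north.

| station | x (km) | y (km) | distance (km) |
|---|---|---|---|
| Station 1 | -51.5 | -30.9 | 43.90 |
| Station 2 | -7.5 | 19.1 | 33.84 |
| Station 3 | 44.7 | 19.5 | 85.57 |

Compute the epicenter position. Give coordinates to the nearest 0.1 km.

-40.5 km east, 11.6 km north

Circle about each station: (x + 51.5)² + (y + 30.9)² = 43.90²; (x + 7.5)² + (y − 19.1)² = 33.84²; (x − 44.7)² + (y − 19.5)² = 85.57².
Subtracting pairs of circle equations eliminates x²+y² and gives linear equations (the radical axes):
88.0 x + 100.0 y = -2403.94
192.4 x + 100.8 y = -6623.73
Solving the 2×2 system: x ≈ -40.5, y ≈ 11.6 km.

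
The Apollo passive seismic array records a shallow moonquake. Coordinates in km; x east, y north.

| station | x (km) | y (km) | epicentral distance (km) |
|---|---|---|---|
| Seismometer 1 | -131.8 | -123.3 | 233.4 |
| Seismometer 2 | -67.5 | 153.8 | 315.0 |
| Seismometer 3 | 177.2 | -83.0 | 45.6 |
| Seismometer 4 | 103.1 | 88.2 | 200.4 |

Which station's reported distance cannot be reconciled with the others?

Solve using three stations at a time. Using Seismometer 1, Seismometer 2, Seismometer 4 (subtract circle equations pairwise → linear system) gives (x, y) ≈ (101.3, -112.1).
Distances from that point to each station vs reported:
  Seismometer 1: calculated 233.3 vs reported 233.4 → residual 0.1 km
  Seismometer 2: calculated 315.0 vs reported 315.0 → residual 0.0 km
  Seismometer 3: calculated 81.3 vs reported 45.6 → residual 35.7 km
  Seismometer 4: calculated 200.3 vs reported 200.4 → residual 0.1 km
Seismometer 1, Seismometer 2, Seismometer 4 are mutually consistent (residuals ≈ 0); Seismometer 3 is off by 35.7 km.

Seismometer 3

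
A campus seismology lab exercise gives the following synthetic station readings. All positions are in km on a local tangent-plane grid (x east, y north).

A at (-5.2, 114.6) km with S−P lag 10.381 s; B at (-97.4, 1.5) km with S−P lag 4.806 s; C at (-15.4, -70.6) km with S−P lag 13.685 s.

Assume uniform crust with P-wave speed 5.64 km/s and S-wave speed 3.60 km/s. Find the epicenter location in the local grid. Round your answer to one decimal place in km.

(-83.6, 47.3)

Distance from S−P lag: d = Δt · v_P v_S / (v_P − v_S) = Δt · (5.64·3.60)/(5.64−3.60) ≈ 9.9529·Δt.
So d_A = 103.32, d_B = 47.83, d_C = 136.21 km.
Circle about each station: (x + 5.2)² + (y − 114.6)² = 103.32²; (x + 97.4)² + (y − 1.5)² = 47.83²; (x + 15.4)² + (y + 70.6)² = 136.21².
Subtracting the A equation from the B and C equations removes the quadratic terms:
-184.4 x − 226.2 y = 4716.12
-20.4 x − 370.4 y = -15816.82
Solving the 2×2 system: x ≈ -83.6, y ≈ 47.3 km.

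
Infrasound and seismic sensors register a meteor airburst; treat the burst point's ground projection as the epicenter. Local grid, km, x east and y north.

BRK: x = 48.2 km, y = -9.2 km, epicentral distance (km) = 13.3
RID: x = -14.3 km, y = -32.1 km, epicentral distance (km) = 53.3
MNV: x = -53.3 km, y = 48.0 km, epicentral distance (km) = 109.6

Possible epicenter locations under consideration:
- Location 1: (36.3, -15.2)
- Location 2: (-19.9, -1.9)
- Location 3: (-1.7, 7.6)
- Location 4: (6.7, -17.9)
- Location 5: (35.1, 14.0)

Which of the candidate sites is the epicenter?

For each candidate, compare |candidate − station| to the reported distance:
Location 1: residuals BRK 0.0, RID 0.0, MNV 0.0 → max 0.0 km
Location 2: residuals BRK 55.2, RID 22.6, MNV 49.6 → max 55.2 km
Location 3: residuals BRK 39.4, RID 11.6, MNV 44.1 → max 44.1 km
Location 4: residuals BRK 29.1, RID 27.9, MNV 20.5 → max 29.1 km
Location 5: residuals BRK 13.3, RID 14.3, MNV 14.9 → max 14.9 km
Only Location 1 has all residuals ≈ 0.

Location 1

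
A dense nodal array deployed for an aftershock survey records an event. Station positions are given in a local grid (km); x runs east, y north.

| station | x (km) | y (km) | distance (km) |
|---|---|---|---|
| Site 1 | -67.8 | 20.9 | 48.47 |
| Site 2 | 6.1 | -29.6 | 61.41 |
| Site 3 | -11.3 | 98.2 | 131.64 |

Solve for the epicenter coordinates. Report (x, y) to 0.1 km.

Circle about each station: (x + 67.8)² + (y − 20.9)² = 48.47²; (x − 6.1)² + (y + 29.6)² = 61.41²; (x + 11.3)² + (y − 98.2)² = 131.64².
Subtracting pairs of circle equations eliminates x²+y² and gives linear equations (the radical axes):
147.8 x − 101.0 y = -5542.13
113.0 x + 154.6 y = -10242.47
Solving the 2×2 system: x ≈ -55.2, y ≈ -25.9 km.

x ≈ -55.2 km, y ≈ -25.9 km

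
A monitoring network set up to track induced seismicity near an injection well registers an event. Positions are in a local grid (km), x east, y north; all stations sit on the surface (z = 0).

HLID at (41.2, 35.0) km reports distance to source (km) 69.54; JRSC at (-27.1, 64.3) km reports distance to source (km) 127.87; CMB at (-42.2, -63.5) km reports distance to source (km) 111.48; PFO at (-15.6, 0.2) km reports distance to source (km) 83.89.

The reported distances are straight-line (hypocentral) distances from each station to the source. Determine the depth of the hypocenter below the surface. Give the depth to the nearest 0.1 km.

Each station gives a sphere (x−x_i)² + (y−y_i)² + z² = d_i² (stations at z=0).
Subtracting the HLID sphere from JRSC and CMB: z² cancels, leaving linear equations in x and y:
-136.6 x + 58.6 y = -9568.47
-166.8 x − 197.0 y = -4701.33
Solving: x ≈ 58.893, y ≈ -26.000 km (keep extra digits for the depth step; rounded: 58.9, -26.0).
Then from the HLID sphere: z² = 69.54² − (x − 41.2)² − (y − 35.0)² with x = 58.893, y = -26.000, so z ≈ 28.316 ≈ 28.3 km.

depth ≈ 28.3 km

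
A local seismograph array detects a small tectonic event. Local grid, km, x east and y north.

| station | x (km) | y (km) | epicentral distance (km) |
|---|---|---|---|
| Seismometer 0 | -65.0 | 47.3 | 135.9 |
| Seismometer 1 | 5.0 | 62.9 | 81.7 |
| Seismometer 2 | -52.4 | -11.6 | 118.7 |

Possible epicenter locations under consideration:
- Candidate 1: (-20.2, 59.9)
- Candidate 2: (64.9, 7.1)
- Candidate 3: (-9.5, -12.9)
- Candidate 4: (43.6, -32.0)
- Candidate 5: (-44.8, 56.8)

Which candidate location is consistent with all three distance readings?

For each candidate, compare |candidate − station| to the reported distance:
Candidate 1: residuals Seismometer 0 89.4, Seismometer 1 56.3, Seismometer 2 40.3 → max 89.4 km
Candidate 2: residuals Seismometer 0 0.1, Seismometer 1 0.2, Seismometer 2 0.1 → max 0.2 km
Candidate 3: residuals Seismometer 0 54.0, Seismometer 1 4.5, Seismometer 2 75.8 → max 75.8 km
Candidate 4: residuals Seismometer 0 1.4, Seismometer 1 20.7, Seismometer 2 20.6 → max 20.7 km
Candidate 5: residuals Seismometer 0 113.6, Seismometer 1 31.5, Seismometer 2 49.9 → max 113.6 km
Only Candidate 2 has all residuals ≈ 0.

Candidate 2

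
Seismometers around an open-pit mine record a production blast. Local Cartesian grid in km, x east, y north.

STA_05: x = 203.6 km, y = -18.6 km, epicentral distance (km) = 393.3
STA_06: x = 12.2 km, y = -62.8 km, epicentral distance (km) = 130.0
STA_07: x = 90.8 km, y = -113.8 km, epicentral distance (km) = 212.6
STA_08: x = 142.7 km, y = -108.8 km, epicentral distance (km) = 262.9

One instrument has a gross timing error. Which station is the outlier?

Solve using three stations at a time. Using STA_06, STA_07, STA_08 (subtract circle equations pairwise → linear system) gives (x, y) ≈ (-117.5, -71.3).
Distances from that point to each station vs reported:
  STA_05: calculated 325.4 vs reported 393.3 → residual 67.9 km
  STA_06: calculated 130.0 vs reported 130.0 → residual 0.0 km
  STA_07: calculated 212.6 vs reported 212.6 → residual 0.0 km
  STA_08: calculated 262.9 vs reported 262.9 → residual 0.0 km
STA_06, STA_07, STA_08 are mutually consistent (residuals ≈ 0); STA_05 is off by 67.9 km.

STA_05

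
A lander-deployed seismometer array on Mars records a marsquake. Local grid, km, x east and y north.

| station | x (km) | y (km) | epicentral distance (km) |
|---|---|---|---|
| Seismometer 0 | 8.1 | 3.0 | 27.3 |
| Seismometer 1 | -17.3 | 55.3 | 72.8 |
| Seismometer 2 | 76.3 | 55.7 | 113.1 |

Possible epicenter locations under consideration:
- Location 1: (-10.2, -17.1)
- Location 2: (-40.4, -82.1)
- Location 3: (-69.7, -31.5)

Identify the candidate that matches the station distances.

Location 1

For each candidate, compare |candidate − station| to the reported distance:
Location 1: residuals Seismometer 0 0.1, Seismometer 1 0.1, Seismometer 2 0.0 → max 0.1 km
Location 2: residuals Seismometer 0 70.7, Seismometer 1 66.5, Seismometer 2 67.5 → max 70.7 km
Location 3: residuals Seismometer 0 57.8, Seismometer 1 28.6, Seismometer 2 57.0 → max 57.8 km
Only Location 1 has all residuals ≈ 0.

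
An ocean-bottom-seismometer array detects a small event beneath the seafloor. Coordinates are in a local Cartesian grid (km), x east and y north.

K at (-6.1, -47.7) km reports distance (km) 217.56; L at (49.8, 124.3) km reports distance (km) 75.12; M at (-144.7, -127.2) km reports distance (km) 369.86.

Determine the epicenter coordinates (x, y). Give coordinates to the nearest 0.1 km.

Circle about each station: (x + 6.1)² + (y + 47.7)² = 217.56²; (x − 49.8)² + (y − 124.3)² = 75.12²; (x + 144.7)² + (y + 127.2)² = 369.86².
Subtracting pairs of circle equations eliminates x²+y² and gives linear equations (the radical axes):
111.8 x + 344.0 y = 57307.37
-277.2 x − 159.0 y = -54658.64
Solving the 2×2 system: x ≈ 124.9, y ≈ 126.0 km.

124.9 km east, 126.0 km north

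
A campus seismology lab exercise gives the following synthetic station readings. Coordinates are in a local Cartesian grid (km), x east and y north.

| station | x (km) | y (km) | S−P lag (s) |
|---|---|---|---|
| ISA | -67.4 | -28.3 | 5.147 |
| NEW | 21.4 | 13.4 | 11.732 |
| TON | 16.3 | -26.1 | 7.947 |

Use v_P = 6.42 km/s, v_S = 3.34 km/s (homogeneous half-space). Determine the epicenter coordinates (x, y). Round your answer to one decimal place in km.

Distance from S−P lag: d = Δt · v_P v_S / (v_P − v_S) = Δt · (6.42·3.34)/(6.42−3.34) ≈ 6.9619·Δt.
So d_ISA = 35.83, d_NEW = 81.68, d_TON = 55.33 km.
Circle about each station: (x + 67.4)² + (y + 28.3)² = 35.83²; (x − 21.4)² + (y − 13.4)² = 81.68²; (x − 16.3)² + (y + 26.1)² = 55.33².
Subtracting the ISA equation from the NEW and TON equations removes the quadratic terms:
177.6 x + 83.4 y = -10093.96
167.4 x + 4.4 y = -6174.37
Solving the 2×2 system: x ≈ -35.7, y ≈ -45.0 km.

(-35.7, -45.0)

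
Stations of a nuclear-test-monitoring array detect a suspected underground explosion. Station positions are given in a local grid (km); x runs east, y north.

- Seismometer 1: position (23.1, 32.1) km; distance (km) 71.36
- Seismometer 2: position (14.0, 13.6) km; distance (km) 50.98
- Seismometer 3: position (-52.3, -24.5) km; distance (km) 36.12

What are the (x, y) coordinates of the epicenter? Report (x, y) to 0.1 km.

x ≈ -16.3 km, y ≈ -27.4 km

Circle about each station: (x − 23.1)² + (y − 32.1)² = 71.36²; (x − 14.0)² + (y − 13.6)² = 50.98²; (x + 52.3)² + (y + 24.5)² = 36.12².
Subtracting the Seismometer 1 equation from the Seismometer 2 and Seismometer 3 equations removes the quadratic terms:
-18.2 x − 37.0 y = 1310.23
-150.8 x − 113.2 y = 5559.12
Solving the 2×2 system: x ≈ -16.3, y ≈ -27.4 km.
Check against Seismometer 1 (with the unrounded x, y): √((x − 23.1)²+(y − 32.1)²) = 71.36 ≈ 71.36 km. ✓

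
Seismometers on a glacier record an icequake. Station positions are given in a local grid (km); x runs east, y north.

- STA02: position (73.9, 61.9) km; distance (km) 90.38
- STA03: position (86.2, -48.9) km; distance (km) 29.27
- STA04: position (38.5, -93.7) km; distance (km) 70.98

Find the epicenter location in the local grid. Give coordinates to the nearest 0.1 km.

x ≈ 65.6 km, y ≈ -28.1 km

Circle about each station: (x − 73.9)² + (y − 61.9)² = 90.38²; (x − 86.2)² + (y + 48.9)² = 29.27²; (x − 38.5)² + (y + 93.7)² = 70.98².
Subtracting the STA02 equation from the STA03 and STA04 equations removes the quadratic terms:
24.6 x − 221.6 y = 7840.64
-70.8 x − 311.2 y = 4099.50
Solving the 2×2 system: x ≈ 65.6, y ≈ -28.1 km.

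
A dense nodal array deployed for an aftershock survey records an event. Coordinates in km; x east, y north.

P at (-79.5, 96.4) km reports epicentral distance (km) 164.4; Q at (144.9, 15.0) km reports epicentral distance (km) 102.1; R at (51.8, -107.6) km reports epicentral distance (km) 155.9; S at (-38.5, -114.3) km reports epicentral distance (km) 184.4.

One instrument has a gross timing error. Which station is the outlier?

P

Solve using three stations at a time. Using Q, R, S (subtract circle equations pairwise → linear system) gives (x, y) ≈ (48.5, 48.1).
Distances from that point to each station vs reported:
  P: calculated 136.8 vs reported 164.4 → residual 27.6 km
  Q: calculated 101.9 vs reported 102.1 → residual 0.2 km
  R: calculated 155.8 vs reported 155.9 → residual 0.1 km
  S: calculated 184.3 vs reported 184.4 → residual 0.1 km
Q, R, S are mutually consistent (residuals ≈ 0); P is off by 27.6 km.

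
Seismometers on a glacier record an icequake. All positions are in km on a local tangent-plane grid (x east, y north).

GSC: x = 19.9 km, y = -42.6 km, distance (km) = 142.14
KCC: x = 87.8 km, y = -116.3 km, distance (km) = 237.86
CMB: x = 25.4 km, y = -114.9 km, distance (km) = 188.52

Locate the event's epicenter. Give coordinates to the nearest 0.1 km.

Circle about each station: (x − 19.9)² + (y + 42.6)² = 142.14²; (x − 87.8)² + (y + 116.3)² = 237.86²; (x − 25.4)² + (y + 114.9)² = 188.52².
Subtracting the GSC equation from the KCC and CMB equations removes the quadratic terms:
135.8 x − 147.4 y = -17349.84
11.0 x − 144.6 y = -3699.61
Solving the 2×2 system: x ≈ -109.0, y ≈ 17.3 km.
Check against GSC (with the unrounded x, y): √((x − 19.9)²+(y + 42.6)²) = 142.13 ≈ 142.14 km. ✓

x ≈ -109.0 km, y ≈ 17.3 km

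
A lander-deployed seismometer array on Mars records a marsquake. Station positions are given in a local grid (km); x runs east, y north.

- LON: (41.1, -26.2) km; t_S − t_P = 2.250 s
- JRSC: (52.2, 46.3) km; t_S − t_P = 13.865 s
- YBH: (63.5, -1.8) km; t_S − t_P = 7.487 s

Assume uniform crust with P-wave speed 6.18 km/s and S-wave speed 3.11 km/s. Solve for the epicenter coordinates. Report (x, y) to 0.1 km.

34.6 km east, -38.7 km north

Distance from S−P lag: d = Δt · v_P v_S / (v_P − v_S) = Δt · (6.18·3.11)/(6.18−3.11) ≈ 6.2605·Δt.
So d_LON = 14.09, d_JRSC = 86.80, d_YBH = 46.87 km.
Circle about each station: (x − 41.1)² + (y + 26.2)² = 14.09²; (x − 52.2)² + (y − 46.3)² = 86.80²; (x − 63.5)² + (y + 1.8)² = 46.87².
Subtracting the LON equation from the JRSC and YBH equations removes the quadratic terms:
22.2 x + 145.0 y = -4842.83
44.8 x + 48.8 y = -338.43
Solving the 2×2 system: x ≈ 34.6, y ≈ -38.7 km.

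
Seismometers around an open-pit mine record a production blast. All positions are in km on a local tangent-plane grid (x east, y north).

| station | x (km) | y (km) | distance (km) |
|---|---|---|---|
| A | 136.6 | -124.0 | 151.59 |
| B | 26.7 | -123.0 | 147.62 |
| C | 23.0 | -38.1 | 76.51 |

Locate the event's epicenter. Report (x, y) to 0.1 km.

Circle about each station: (x − 136.6)² + (y + 124.0)² = 151.59²; (x − 26.7)² + (y + 123.0)² = 147.62²; (x − 23.0)² + (y + 38.1)² = 76.51².
Subtracting pairs of circle equations eliminates x²+y² and gives linear equations (the radical axes):
-219.8 x + 2.0 y = -17005.81
-227.2 x + 171.8 y = -14929.20
Solving the 2×2 system: x ≈ 77.5, y ≈ 15.6 km.
Check against A (with the unrounded x, y): √((x − 136.6)²+(y + 124.0)²) = 151.60 ≈ 151.59 km. ✓

x ≈ 77.5 km, y ≈ 15.6 km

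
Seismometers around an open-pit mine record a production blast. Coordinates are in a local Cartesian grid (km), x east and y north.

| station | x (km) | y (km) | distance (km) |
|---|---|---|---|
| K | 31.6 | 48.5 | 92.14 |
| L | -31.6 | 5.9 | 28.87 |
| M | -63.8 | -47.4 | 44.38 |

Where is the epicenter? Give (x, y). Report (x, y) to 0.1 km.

(-27.0, -22.6)

Circle about each station: (x − 31.6)² + (y − 48.5)² = 92.14²; (x + 31.6)² + (y − 5.9)² = 28.87²; (x + 63.8)² + (y + 47.4)² = 44.38².
Subtracting the K equation from the L and M equations removes the quadratic terms:
-126.4 x − 85.2 y = 5338.86
-190.8 x − 191.8 y = 9486.59
Solving the 2×2 system: x ≈ -27.0, y ≈ -22.6 km.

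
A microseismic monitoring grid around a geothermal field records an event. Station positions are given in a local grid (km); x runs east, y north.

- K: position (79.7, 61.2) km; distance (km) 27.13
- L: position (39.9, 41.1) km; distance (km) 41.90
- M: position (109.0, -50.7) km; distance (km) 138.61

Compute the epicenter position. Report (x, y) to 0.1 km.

Circle about each station: (x − 79.7)² + (y − 61.2)² = 27.13²; (x − 39.9)² + (y − 41.1)² = 41.90²; (x − 109.0)² + (y + 50.7)² = 138.61².
Subtracting the K equation from the L and M equations removes the quadratic terms:
-79.6 x − 40.2 y = -7835.88
58.6 x − 223.8 y = -14122.74
Solving the 2×2 system: x ≈ 58.8, y ≈ 78.5 km.

(58.8, 78.5)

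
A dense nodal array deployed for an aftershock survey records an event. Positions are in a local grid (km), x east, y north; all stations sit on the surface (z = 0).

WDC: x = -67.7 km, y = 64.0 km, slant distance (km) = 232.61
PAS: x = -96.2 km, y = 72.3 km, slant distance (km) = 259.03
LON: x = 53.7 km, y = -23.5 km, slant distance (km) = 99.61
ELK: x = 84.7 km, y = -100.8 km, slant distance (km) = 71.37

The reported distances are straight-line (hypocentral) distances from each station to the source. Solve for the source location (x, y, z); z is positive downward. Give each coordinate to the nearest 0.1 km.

(102.8, -79.9, 65.8)

Each station gives a sphere (x−x_i)² + (y−y_i)² + z² = d_i² (stations at z=0).
Subtracting the WDC sphere from PAS and LON: z² cancels, leaving linear equations in x and y:
-57.0 x + 16.6 y = -7186.69
242.8 x − 175.0 y = 38941.91
Solving: x ≈ 102.823, y ≈ -79.865 km (keep extra digits for the depth step; rounded: 102.8, -79.9).
Then from the WDC sphere: z² = 232.61² − (x + 67.7)² − (y − 64.0)² with x = 102.823, y = -79.865, so z ≈ 65.819 ≈ 65.8 km.
Check against ELK (with the unrounded solution): distance 71.41 ≈ 71.37 km. ✓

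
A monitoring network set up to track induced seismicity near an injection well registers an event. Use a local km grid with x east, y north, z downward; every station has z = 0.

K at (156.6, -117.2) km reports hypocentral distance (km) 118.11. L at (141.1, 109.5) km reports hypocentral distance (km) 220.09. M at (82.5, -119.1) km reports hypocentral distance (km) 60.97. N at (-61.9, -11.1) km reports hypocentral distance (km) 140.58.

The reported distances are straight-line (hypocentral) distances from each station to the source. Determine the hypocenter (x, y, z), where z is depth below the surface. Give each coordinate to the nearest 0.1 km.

x ≈ 49.7 km, y ≈ -86.7 km, depth ≈ 39.9 km

Each station gives a sphere (x−x_i)² + (y−y_i)² + z² = d_i² (stations at z=0).
Subtracting the K sphere from L and M: z² cancels, leaving linear equations in x and y:
-31.0 x + 453.4 y = -40849.58
-148.2 x − 3.8 y = -7035.71
Solving: x ≈ 49.697, y ≈ -86.698 km (keep extra digits for the depth step; rounded: 49.7, -86.7).
Then from the K sphere: z² = 118.11² − (x − 156.6)² − (y + 117.2)² with x = 49.697, y = -86.698, so z ≈ 39.892 ≈ 39.9 km.
Check against N (with the unrounded solution): distance 140.57 ≈ 140.58 km. ✓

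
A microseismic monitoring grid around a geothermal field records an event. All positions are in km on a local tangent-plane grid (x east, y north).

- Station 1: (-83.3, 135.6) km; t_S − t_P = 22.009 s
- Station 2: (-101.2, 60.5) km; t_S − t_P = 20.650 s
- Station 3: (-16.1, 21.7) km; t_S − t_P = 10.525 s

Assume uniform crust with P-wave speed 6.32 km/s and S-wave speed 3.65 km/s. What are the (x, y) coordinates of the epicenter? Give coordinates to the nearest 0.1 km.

Distance from S−P lag: d = Δt · v_P v_S / (v_P − v_S) = Δt · (6.32·3.65)/(6.32−3.65) ≈ 8.6397·Δt.
So d_Station 1 = 190.15, d_Station 2 = 178.41, d_Station 3 = 90.93 km.
Circle about each station: (x + 83.3)² + (y − 135.6)² = 190.15²; (x + 101.2)² + (y − 60.5)² = 178.41²; (x + 16.1)² + (y − 21.7)² = 90.93².
Subtracting pairs of circle equations eliminates x²+y² and gives linear equations (the radical axes):
-35.8 x − 150.2 y = -7097.67
134.4 x − 227.8 y = 3292.61
Solving the 2×2 system: x ≈ 74.5, y ≈ 29.5 km.

x ≈ 74.5 km, y ≈ 29.5 km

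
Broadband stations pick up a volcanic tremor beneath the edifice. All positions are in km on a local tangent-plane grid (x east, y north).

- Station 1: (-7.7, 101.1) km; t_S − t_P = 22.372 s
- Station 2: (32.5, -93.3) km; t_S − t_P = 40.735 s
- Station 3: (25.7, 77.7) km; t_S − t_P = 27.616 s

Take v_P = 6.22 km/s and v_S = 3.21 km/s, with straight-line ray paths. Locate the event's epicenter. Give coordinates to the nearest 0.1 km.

(-156.1, 100.2)

Distance from S−P lag: d = Δt · v_P v_S / (v_P − v_S) = Δt · (6.22·3.21)/(6.22−3.21) ≈ 6.6333·Δt.
So d_Station 1 = 148.40, d_Station 2 = 270.21, d_Station 3 = 183.18 km.
Circle about each station: (x + 7.7)² + (y − 101.1)² = 148.40²; (x − 32.5)² + (y + 93.3)² = 270.21²; (x − 25.7)² + (y − 77.7)² = 183.18².
Subtracting the Station 1 equation from the Station 2 and Station 3 equations removes the quadratic terms:
80.4 x − 388.8 y = -51510.24
66.8 x − 46.8 y = -15115.07
Solving the 2×2 system: x ≈ -156.1, y ≈ 100.2 km.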